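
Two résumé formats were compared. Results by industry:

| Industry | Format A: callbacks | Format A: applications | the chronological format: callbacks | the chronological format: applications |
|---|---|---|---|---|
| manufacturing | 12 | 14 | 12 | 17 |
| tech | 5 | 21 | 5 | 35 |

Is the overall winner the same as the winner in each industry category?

Manufacturing: Format A 12/14 = 85.7%, the chronological format 12/17 = 70.6% → Format A
Tech: Format A 5/21 = 23.8%, the chronological format 5/35 = 14.3% → Format A
Overall: Format A 17/35 = 48.6%, the chronological format 17/52 = 32.7% → Format A
Format A wins overall and in every industry group — no reversal.

Yes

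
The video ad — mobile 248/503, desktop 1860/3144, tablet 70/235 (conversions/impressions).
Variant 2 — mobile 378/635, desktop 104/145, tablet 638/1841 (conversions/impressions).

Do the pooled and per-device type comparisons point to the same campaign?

Mobile: the video ad 248/503 = 49.3%, Variant 2 378/635 = 59.5% → Variant 2
Desktop: the video ad 1860/3144 = 59.2%, Variant 2 104/145 = 71.7% → Variant 2
Tablet: the video ad 70/235 = 29.8%, Variant 2 638/1841 = 34.7% → Variant 2
Overall: the video ad 2178/3882 = 56.1%, Variant 2 1120/2621 = 42.7% → the video ad
Variant 2 wins each device group but the video ad wins overall — the comparison reverses. Variant 2's impressions skew toward tablet, which has a lower base rate.

No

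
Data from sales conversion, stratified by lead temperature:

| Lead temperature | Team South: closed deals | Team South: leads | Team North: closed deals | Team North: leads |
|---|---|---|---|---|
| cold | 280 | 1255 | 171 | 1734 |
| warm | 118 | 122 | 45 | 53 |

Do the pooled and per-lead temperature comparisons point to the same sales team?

Yes

Cold: Team South 280/1255 = 22.3%, Team North 171/1734 = 9.9% → Team South
Warm: Team South 118/122 = 96.7%, Team North 45/53 = 84.9% → Team South
Overall: Team South 398/1377 = 28.9%, Team North 216/1787 = 12.1% → Team South
Team South wins overall and in every lead group — no reversal.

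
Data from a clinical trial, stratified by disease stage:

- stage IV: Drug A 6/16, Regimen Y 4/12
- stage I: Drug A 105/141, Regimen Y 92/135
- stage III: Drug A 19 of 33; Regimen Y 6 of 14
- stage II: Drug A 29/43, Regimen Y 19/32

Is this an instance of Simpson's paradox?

Stage IV: Drug A 6/16 = 37.5%, Regimen Y 4/12 = 33.3% → Drug A
Stage I: Drug A 105/141 = 74.5%, Regimen Y 92/135 = 68.1% → Drug A
Stage III: Drug A 19/33 = 57.6%, Regimen Y 6/14 = 42.9% → Drug A
Stage II: Drug A 29/43 = 67.4%, Regimen Y 19/32 = 59.4% → Drug A
Overall: Drug A 159/233 = 68.2%, Regimen Y 121/193 = 62.7% → Drug A
Drug A wins overall and in every disease group — no reversal.

No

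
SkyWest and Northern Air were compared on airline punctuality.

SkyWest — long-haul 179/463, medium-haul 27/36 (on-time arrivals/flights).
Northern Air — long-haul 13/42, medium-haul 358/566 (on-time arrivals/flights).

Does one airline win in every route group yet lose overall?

Yes

Long-haul: SkyWest 179/463 = 38.7%, Northern Air 13/42 = 31.0% → SkyWest
Medium-haul: SkyWest 27/36 = 75.0%, Northern Air 358/566 = 63.3% → SkyWest
Overall: SkyWest 206/499 = 41.3%, Northern Air 371/608 = 61.0% → Northern Air
SkyWest wins each route group but Northern Air wins overall — the comparison reverses. SkyWest's flights skew toward long-haul, which has a lower base rate.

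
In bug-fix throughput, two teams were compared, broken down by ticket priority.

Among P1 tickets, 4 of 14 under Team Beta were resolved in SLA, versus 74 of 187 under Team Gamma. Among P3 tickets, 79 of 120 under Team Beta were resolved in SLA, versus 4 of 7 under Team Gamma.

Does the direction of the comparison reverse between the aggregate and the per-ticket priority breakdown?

No

P1: Team Beta 4/14 = 28.6%, Team Gamma 74/187 = 39.6% → Team Gamma
P3: Team Beta 79/120 = 65.8%, Team Gamma 4/7 = 57.1% → Team Beta
Overall: Team Beta 83/134 = 61.9%, Team Gamma 78/194 = 40.2% → Team Beta
Neither sweeps: Team Beta wins 1 of 2 groups, Team Gamma wins 1. Team Beta wins overall but not every group — no Simpson reversal.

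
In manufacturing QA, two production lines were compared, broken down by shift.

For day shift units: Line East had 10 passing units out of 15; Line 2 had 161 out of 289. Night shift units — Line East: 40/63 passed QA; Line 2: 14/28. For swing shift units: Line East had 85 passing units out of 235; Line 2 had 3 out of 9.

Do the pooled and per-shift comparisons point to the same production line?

Day shift: Line East 10/15 = 66.7%, Line 2 161/289 = 55.7% → Line East
Night shift: Line East 40/63 = 63.5%, Line 2 14/28 = 50.0% → Line East
Swing shift: Line East 85/235 = 36.2%, Line 2 3/9 = 33.3% → Line East
Overall: Line East 135/313 = 43.1%, Line 2 178/326 = 54.6% → Line 2
Line East wins each shift group but Line 2 wins overall — the comparison reverses. Line East's units skew toward swing shift, which has a lower base rate.

No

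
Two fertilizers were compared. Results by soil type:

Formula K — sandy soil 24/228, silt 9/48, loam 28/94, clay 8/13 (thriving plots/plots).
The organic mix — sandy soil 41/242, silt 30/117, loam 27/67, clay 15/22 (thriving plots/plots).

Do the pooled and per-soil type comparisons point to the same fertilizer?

Sandy soil: Formula K 24/228 = 10.5%, the organic mix 41/242 = 16.9% → the organic mix
Silt: Formula K 9/48 = 18.8%, the organic mix 30/117 = 25.6% → the organic mix
Loam: Formula K 28/94 = 29.8%, the organic mix 27/67 = 40.3% → the organic mix
Clay: Formula K 8/13 = 61.5%, the organic mix 15/22 = 68.2% → the organic mix
Overall: Formula K 69/383 = 18.0%, the organic mix 113/448 = 25.2% → the organic mix
The organic mix wins overall and in every soil group — no reversal.

Yes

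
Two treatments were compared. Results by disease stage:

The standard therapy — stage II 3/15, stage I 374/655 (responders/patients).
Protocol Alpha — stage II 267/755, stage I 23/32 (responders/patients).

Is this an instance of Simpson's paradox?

Stage II: the standard therapy 3/15 = 20.0%, Protocol Alpha 267/755 = 35.4% → Protocol Alpha
Stage I: the standard therapy 374/655 = 57.1%, Protocol Alpha 23/32 = 71.9% → Protocol Alpha
Overall: the standard therapy 377/670 = 56.3%, Protocol Alpha 290/787 = 36.8% → the standard therapy
Protocol Alpha wins each disease group but the standard therapy wins overall — the comparison reverses. Protocol Alpha's patients skew toward stage II, which has a lower base rate.

Yes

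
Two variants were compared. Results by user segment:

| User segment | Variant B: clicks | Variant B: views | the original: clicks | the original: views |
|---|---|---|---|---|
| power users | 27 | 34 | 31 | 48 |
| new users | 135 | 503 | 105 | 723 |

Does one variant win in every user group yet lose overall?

Power users: Variant B 27/34 = 79.4%, the original 31/48 = 64.6% → Variant B
New users: Variant B 135/503 = 26.8%, the original 105/723 = 14.5% → Variant B
Overall: Variant B 162/537 = 30.2%, the original 136/771 = 17.6% → Variant B
Variant B wins overall and in every user group — no reversal.

No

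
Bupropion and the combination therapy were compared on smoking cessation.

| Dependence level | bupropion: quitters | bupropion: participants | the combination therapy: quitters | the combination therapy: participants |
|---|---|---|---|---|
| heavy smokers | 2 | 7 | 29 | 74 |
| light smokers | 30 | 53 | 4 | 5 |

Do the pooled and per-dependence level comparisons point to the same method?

No

Heavy smokers: bupropion 2/7 = 28.6%, the combination therapy 29/74 = 39.2% → the combination therapy
Light smokers: bupropion 30/53 = 56.6%, the combination therapy 4/5 = 80.0% → the combination therapy
Overall: bupropion 32/60 = 53.3%, the combination therapy 33/79 = 41.8% → bupropion
The combination therapy wins each dependence group but bupropion wins overall — the comparison reverses. The combination therapy's participants skew toward heavy smokers, which has a lower base rate.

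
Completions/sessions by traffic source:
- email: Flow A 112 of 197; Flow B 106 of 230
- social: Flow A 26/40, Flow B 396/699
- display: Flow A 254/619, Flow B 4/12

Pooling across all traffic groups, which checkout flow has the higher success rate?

Flow B

Email: Flow A 112/197 = 56.9%, Flow B 106/230 = 46.1% → Flow A
Social: Flow A 26/40 = 65.0%, Flow B 396/699 = 56.7% → Flow A
Display: Flow A 254/619 = 41.0%, Flow B 4/12 = 33.3% → Flow A
Overall: Flow A 392/856 = 45.8%, Flow B 506/941 = 53.8% → Flow B
(Flow A wins every traffic group but Flow B wins overall — Flow A's sessions skew toward the low-rate display group.)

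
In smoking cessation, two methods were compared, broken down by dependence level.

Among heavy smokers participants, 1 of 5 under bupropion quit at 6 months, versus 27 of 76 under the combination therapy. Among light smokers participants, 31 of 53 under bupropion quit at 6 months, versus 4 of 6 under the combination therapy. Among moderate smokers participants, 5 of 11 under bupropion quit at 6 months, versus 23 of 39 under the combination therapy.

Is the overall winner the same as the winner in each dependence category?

Heavy smokers: bupropion 1/5 = 20.0%, the combination therapy 27/76 = 35.5% → the combination therapy
Light smokers: bupropion 31/53 = 58.5%, the combination therapy 4/6 = 66.7% → the combination therapy
Moderate smokers: bupropion 5/11 = 45.5%, the combination therapy 23/39 = 59.0% → the combination therapy
Overall: bupropion 37/69 = 53.6%, the combination therapy 54/121 = 44.6% → bupropion
The combination therapy wins each dependence group but bupropion wins overall — the comparison reverses. The combination therapy's participants skew toward heavy smokers, which has a lower base rate.

No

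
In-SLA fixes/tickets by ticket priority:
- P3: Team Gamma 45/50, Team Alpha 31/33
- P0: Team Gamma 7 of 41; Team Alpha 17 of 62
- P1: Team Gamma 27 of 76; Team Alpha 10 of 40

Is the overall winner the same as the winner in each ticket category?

No

P3: Team Gamma 45/50 = 90.0%, Team Alpha 31/33 = 93.9% → Team Alpha
P0: Team Gamma 7/41 = 17.1%, Team Alpha 17/62 = 27.4% → Team Alpha
P1: Team Gamma 27/76 = 35.5%, Team Alpha 10/40 = 25.0% → Team Gamma
Overall: Team Gamma 79/167 = 47.3%, Team Alpha 58/135 = 43.0% → Team Gamma
Neither sweeps: Team Gamma wins 1 of 3 groups, Team Alpha wins 2. Team Gamma wins overall but not every group — no Simpson reversal.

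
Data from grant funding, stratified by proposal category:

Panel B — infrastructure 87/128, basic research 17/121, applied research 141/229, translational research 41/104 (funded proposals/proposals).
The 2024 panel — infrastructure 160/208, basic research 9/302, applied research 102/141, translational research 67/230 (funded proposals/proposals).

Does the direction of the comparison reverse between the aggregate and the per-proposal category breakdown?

No

Infrastructure: Panel B 87/128 = 68.0%, the 2024 panel 160/208 = 76.9% → the 2024 panel
Basic research: Panel B 17/121 = 14.0%, the 2024 panel 9/302 = 3.0% → Panel B
Applied research: Panel B 141/229 = 61.6%, the 2024 panel 102/141 = 72.3% → the 2024 panel
Translational research: Panel B 41/104 = 39.4%, the 2024 panel 67/230 = 29.1% → Panel B
Overall: Panel B 286/582 = 49.1%, the 2024 panel 338/881 = 38.4% → Panel B
Neither sweeps: Panel B wins 2 of 4 groups, the 2024 panel wins 2. Panel B wins overall but not every group — no Simpson reversal.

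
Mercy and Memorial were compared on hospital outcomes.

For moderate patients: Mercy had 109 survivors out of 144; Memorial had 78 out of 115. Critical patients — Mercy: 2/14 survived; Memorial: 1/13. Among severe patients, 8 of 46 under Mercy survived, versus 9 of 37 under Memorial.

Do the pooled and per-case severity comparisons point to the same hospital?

No

Moderate: Mercy 109/144 = 75.7%, Memorial 78/115 = 67.8% → Mercy
Critical: Mercy 2/14 = 14.3%, Memorial 1/13 = 7.7% → Mercy
Severe: Mercy 8/46 = 17.4%, Memorial 9/37 = 24.3% → Memorial
Overall: Mercy 119/204 = 58.3%, Memorial 88/165 = 53.3% → Mercy
Neither sweeps: Mercy wins 2 of 3 groups, Memorial wins 1. Mercy wins overall but not every group — no Simpson reversal.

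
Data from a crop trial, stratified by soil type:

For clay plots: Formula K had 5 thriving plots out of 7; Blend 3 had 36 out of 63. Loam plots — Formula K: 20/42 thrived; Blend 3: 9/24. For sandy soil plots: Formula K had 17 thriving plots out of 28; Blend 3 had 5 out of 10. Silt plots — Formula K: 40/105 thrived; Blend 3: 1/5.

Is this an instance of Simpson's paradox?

Yes

Clay: Formula K 5/7 = 71.4%, Blend 3 36/63 = 57.1% → Formula K
Loam: Formula K 20/42 = 47.6%, Blend 3 9/24 = 37.5% → Formula K
Sandy soil: Formula K 17/28 = 60.7%, Blend 3 5/10 = 50.0% → Formula K
Silt: Formula K 40/105 = 38.1%, Blend 3 1/5 = 20.0% → Formula K
Overall: Formula K 82/182 = 45.1%, Blend 3 51/102 = 50.0% → Blend 3
Formula K wins each soil group but Blend 3 wins overall — the comparison reverses. Formula K's plots skew toward silt, which has a lower base rate.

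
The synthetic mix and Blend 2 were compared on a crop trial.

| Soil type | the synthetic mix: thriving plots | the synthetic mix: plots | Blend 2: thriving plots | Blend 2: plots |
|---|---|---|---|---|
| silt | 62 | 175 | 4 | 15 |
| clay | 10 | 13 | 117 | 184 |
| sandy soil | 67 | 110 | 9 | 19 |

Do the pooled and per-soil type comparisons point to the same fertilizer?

No

Silt: the synthetic mix 62/175 = 35.4%, Blend 2 4/15 = 26.7% → the synthetic mix
Clay: the synthetic mix 10/13 = 76.9%, Blend 2 117/184 = 63.6% → the synthetic mix
Sandy soil: the synthetic mix 67/110 = 60.9%, Blend 2 9/19 = 47.4% → the synthetic mix
Overall: the synthetic mix 139/298 = 46.6%, Blend 2 130/218 = 59.6% → Blend 2
The synthetic mix wins each soil group but Blend 2 wins overall — the comparison reverses. The synthetic mix's plots skew toward silt, which has a lower base rate.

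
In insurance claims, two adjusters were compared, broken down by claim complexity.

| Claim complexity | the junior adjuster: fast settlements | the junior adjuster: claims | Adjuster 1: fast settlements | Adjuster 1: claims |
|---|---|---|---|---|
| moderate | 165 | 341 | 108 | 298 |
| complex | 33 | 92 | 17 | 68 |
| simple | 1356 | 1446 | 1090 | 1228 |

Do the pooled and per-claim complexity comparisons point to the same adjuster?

Yes

Moderate: the junior adjuster 165/341 = 48.4%, Adjuster 1 108/298 = 36.2% → the junior adjuster
Complex: the junior adjuster 33/92 = 35.9%, Adjuster 1 17/68 = 25.0% → the junior adjuster
Simple: the junior adjuster 1356/1446 = 93.8%, Adjuster 1 1090/1228 = 88.8% → the junior adjuster
Overall: the junior adjuster 1554/1879 = 82.7%, Adjuster 1 1215/1594 = 76.2% → the junior adjuster
The junior adjuster wins overall and in every claim group — no reversal.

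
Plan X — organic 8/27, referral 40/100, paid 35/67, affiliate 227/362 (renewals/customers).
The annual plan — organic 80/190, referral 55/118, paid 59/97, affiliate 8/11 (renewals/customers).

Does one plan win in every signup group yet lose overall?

Organic: Plan X 8/27 = 29.6%, the annual plan 80/190 = 42.1% → the annual plan
Referral: Plan X 40/100 = 40.0%, the annual plan 55/118 = 46.6% → the annual plan
Paid: Plan X 35/67 = 52.2%, the annual plan 59/97 = 60.8% → the annual plan
Affiliate: Plan X 227/362 = 62.7%, the annual plan 8/11 = 72.7% → the annual plan
Overall: Plan X 310/556 = 55.8%, the annual plan 202/416 = 48.6% → Plan X
The annual plan wins each signup group but Plan X wins overall — the comparison reverses. The annual plan's customers skew toward organic, which has a lower base rate.

Yes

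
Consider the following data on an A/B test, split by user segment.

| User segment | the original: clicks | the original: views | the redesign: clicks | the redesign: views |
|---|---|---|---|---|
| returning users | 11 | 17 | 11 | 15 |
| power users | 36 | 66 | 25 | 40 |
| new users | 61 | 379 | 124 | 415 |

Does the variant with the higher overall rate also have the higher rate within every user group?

Returning users: the original 11/17 = 64.7%, the redesign 11/15 = 73.3% → the redesign
Power users: the original 36/66 = 54.5%, the redesign 25/40 = 62.5% → the redesign
New users: the original 61/379 = 16.1%, the redesign 124/415 = 29.9% → the redesign
Overall: the original 108/462 = 23.4%, the redesign 160/470 = 34.0% → the redesign
The redesign wins overall and in every user group — no reversal.

Yes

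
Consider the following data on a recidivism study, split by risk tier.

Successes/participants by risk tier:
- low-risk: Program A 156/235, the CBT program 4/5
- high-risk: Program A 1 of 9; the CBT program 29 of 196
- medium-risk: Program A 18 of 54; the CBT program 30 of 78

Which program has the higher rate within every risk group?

Low-risk: Program A 156/235 = 66.4%, the CBT program 4/5 = 80.0% → the CBT program
High-risk: Program A 1/9 = 11.1%, the CBT program 29/196 = 14.8% → the CBT program
Medium-risk: Program A 18/54 = 33.3%, the CBT program 30/78 = 38.5% → the CBT program
The CBT program has the higher rate in all 3 groups.

the CBT program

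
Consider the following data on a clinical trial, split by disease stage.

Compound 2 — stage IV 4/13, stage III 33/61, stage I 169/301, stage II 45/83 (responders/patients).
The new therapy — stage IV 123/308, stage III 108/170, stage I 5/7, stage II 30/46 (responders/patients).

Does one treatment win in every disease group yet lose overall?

Yes

Stage IV: Compound 2 4/13 = 30.8%, the new therapy 123/308 = 39.9% → the new therapy
Stage III: Compound 2 33/61 = 54.1%, the new therapy 108/170 = 63.5% → the new therapy
Stage I: Compound 2 169/301 = 56.1%, the new therapy 5/7 = 71.4% → the new therapy
Stage II: Compound 2 45/83 = 54.2%, the new therapy 30/46 = 65.2% → the new therapy
Overall: Compound 2 251/458 = 54.8%, the new therapy 266/531 = 50.1% → Compound 2
The new therapy wins each disease group but Compound 2 wins overall — the comparison reverses. The new therapy's patients skew toward stage IV, which has a lower base rate.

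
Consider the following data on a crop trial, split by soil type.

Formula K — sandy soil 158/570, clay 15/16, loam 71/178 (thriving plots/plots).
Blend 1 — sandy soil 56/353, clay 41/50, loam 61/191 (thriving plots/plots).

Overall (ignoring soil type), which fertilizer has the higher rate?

Sandy soil: Formula K 158/570 = 27.7%, Blend 1 56/353 = 15.9% → Formula K
Clay: Formula K 15/16 = 93.8%, Blend 1 41/50 = 82.0% → Formula K
Loam: Formula K 71/178 = 39.9%, Blend 1 61/191 = 31.9% → Formula K
Overall: Formula K 244/764 = 31.9%, Blend 1 158/594 = 26.6% → Formula K

Formula K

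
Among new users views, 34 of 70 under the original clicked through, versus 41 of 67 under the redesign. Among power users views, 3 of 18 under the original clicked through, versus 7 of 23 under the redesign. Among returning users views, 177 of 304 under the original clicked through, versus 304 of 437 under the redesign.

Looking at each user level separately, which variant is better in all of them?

New users: the original 34/70 = 48.6%, the redesign 41/67 = 61.2% → the redesign
Power users: the original 3/18 = 16.7%, the redesign 7/23 = 30.4% → the redesign
Returning users: the original 177/304 = 58.2%, the redesign 304/437 = 69.6% → the redesign
The redesign has the higher rate in all 3 groups.

the redesign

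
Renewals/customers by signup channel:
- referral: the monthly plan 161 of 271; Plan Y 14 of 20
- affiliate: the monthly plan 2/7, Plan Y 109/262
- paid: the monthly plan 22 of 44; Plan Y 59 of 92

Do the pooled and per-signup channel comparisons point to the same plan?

Referral: the monthly plan 161/271 = 59.4%, Plan Y 14/20 = 70.0% → Plan Y
Affiliate: the monthly plan 2/7 = 28.6%, Plan Y 109/262 = 41.6% → Plan Y
Paid: the monthly plan 22/44 = 50.0%, Plan Y 59/92 = 64.1% → Plan Y
Overall: the monthly plan 185/322 = 57.5%, Plan Y 182/374 = 48.7% → the monthly plan
Plan Y wins each signup group but the monthly plan wins overall — the comparison reverses. Plan Y's customers skew toward affiliate, which has a lower base rate.

No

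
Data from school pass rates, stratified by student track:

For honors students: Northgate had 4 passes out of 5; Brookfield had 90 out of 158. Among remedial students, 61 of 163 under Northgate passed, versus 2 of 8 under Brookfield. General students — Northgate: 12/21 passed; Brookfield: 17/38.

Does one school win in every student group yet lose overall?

Honors: Northgate 4/5 = 80.0%, Brookfield 90/158 = 57.0% → Northgate
Remedial: Northgate 61/163 = 37.4%, Brookfield 2/8 = 25.0% → Northgate
General: Northgate 12/21 = 57.1%, Brookfield 17/38 = 44.7% → Northgate
Overall: Northgate 77/189 = 40.7%, Brookfield 109/204 = 53.4% → Brookfield
Northgate wins each student group but Brookfield wins overall — the comparison reverses. Northgate's students skew toward remedial, which has a lower base rate.

Yes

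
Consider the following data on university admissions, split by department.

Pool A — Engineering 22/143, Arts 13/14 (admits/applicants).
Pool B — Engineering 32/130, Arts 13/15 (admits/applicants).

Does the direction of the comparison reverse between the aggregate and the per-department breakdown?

No

Engineering: Pool A 22/143 = 15.4%, Pool B 32/130 = 24.6% → Pool B
Arts: Pool A 13/14 = 92.9%, Pool B 13/15 = 86.7% → Pool A
Overall: Pool A 35/157 = 22.3%, Pool B 45/145 = 31.0% → Pool B
Neither sweeps: Pool A wins 1 of 2 groups, Pool B wins 1. Pool B wins overall but not every group — no Simpson reversal.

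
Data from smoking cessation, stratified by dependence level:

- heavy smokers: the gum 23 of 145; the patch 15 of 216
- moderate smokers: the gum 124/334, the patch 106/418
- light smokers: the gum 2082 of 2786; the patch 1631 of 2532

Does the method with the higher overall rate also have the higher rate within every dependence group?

Yes

Heavy smokers: the gum 23/145 = 15.9%, the patch 15/216 = 6.9% → the gum
Moderate smokers: the gum 124/334 = 37.1%, the patch 106/418 = 25.4% → the gum
Light smokers: the gum 2082/2786 = 74.7%, the patch 1631/2532 = 64.4% → the gum
Overall: the gum 2229/3265 = 68.3%, the patch 1752/3166 = 55.3% → the gum
The gum wins overall and in every dependence group — no reversal.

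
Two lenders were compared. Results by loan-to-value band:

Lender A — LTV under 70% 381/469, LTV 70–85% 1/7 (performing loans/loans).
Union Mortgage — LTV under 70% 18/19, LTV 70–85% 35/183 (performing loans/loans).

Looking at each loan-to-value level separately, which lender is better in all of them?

LTV under 70%: Lender A 381/469 = 81.2%, Union Mortgage 18/19 = 94.7% → Union Mortgage
LTV 70–85%: Lender A 1/7 = 14.3%, Union Mortgage 35/183 = 19.1% → Union Mortgage
Union Mortgage has the higher rate in both groups.

Union Mortgage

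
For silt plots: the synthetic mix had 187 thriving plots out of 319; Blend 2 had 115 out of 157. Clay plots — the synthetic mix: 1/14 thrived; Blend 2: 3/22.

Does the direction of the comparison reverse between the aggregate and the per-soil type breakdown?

No

Silt: the synthetic mix 187/319 = 58.6%, Blend 2 115/157 = 73.2% → Blend 2
Clay: the synthetic mix 1/14 = 7.1%, Blend 2 3/22 = 13.6% → Blend 2
Overall: the synthetic mix 188/333 = 56.5%, Blend 2 118/179 = 65.9% → Blend 2
Blend 2 wins overall and in every soil group — no reversal.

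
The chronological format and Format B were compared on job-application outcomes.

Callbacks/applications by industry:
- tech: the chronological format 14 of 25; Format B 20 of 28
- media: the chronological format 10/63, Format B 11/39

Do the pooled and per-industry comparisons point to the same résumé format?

Tech: the chronological format 14/25 = 56.0%, Format B 20/28 = 71.4% → Format B
Media: the chronological format 10/63 = 15.9%, Format B 11/39 = 28.2% → Format B
Overall: the chronological format 24/88 = 27.3%, Format B 31/67 = 46.3% → Format B
Format B wins overall and in every industry group — no reversal.

Yes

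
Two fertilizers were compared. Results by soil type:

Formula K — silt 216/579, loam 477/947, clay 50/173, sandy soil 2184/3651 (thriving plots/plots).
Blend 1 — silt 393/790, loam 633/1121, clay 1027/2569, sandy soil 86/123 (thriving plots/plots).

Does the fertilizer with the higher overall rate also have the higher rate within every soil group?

Silt: Formula K 216/579 = 37.3%, Blend 1 393/790 = 49.7% → Blend 1
Loam: Formula K 477/947 = 50.4%, Blend 1 633/1121 = 56.5% → Blend 1
Clay: Formula K 50/173 = 28.9%, Blend 1 1027/2569 = 40.0% → Blend 1
Sandy soil: Formula K 2184/3651 = 59.8%, Blend 1 86/123 = 69.9% → Blend 1
Overall: Formula K 2927/5350 = 54.7%, Blend 1 2139/4603 = 46.5% → Formula K
Blend 1 wins each soil group but Formula K wins overall — the comparison reverses. Blend 1's plots skew toward clay, which has a lower base rate.

No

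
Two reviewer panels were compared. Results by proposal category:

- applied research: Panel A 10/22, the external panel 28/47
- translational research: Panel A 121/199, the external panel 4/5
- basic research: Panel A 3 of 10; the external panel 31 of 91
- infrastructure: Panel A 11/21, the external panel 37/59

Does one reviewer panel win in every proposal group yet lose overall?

Yes

Applied research: Panel A 10/22 = 45.5%, the external panel 28/47 = 59.6% → the external panel
Translational research: Panel A 121/199 = 60.8%, the external panel 4/5 = 80.0% → the external panel
Basic research: Panel A 3/10 = 30.0%, the external panel 31/91 = 34.1% → the external panel
Infrastructure: Panel A 11/21 = 52.4%, the external panel 37/59 = 62.7% → the external panel
Overall: Panel A 145/252 = 57.5%, the external panel 100/202 = 49.5% → Panel A
The external panel wins each proposal group but Panel A wins overall — the comparison reverses. The external panel's proposals skew toward basic research, which has a lower base rate.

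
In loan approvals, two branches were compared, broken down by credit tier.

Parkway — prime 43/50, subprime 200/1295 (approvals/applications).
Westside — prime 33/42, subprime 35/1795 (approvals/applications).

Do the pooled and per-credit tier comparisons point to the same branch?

Yes

Prime: Parkway 43/50 = 86.0%, Westside 33/42 = 78.6% → Parkway
Subprime: Parkway 200/1295 = 15.4%, Westside 35/1795 = 1.9% → Parkway
Overall: Parkway 243/1345 = 18.1%, Westside 68/1837 = 3.7% → Parkway
Parkway wins overall and in every credit group — no reversal.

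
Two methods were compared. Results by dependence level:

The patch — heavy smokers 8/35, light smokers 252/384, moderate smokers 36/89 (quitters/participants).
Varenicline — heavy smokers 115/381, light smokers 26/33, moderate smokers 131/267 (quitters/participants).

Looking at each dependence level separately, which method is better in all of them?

varenicline

Heavy smokers: the patch 8/35 = 22.9%, varenicline 115/381 = 30.2% → varenicline
Light smokers: the patch 252/384 = 65.6%, varenicline 26/33 = 78.8% → varenicline
Moderate smokers: the patch 36/89 = 40.4%, varenicline 131/267 = 49.1% → varenicline
Varenicline has the higher rate in all 3 groups.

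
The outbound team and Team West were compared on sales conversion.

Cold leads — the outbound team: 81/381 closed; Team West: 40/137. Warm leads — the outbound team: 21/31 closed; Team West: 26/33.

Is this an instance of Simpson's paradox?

No

Cold: the outbound team 81/381 = 21.3%, Team West 40/137 = 29.2% → Team West
Warm: the outbound team 21/31 = 67.7%, Team West 26/33 = 78.8% → Team West
Overall: the outbound team 102/412 = 24.8%, Team West 66/170 = 38.8% → Team West
Team West wins overall and in every lead group — no reversal.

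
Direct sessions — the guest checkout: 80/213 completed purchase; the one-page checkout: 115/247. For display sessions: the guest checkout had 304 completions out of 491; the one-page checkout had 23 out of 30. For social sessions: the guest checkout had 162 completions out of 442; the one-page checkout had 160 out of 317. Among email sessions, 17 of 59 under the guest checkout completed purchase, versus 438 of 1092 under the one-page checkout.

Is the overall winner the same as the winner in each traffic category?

Direct: the guest checkout 80/213 = 37.6%, the one-page checkout 115/247 = 46.6% → the one-page checkout
Display: the guest checkout 304/491 = 61.9%, the one-page checkout 23/30 = 76.7% → the one-page checkout
Social: the guest checkout 162/442 = 36.7%, the one-page checkout 160/317 = 50.5% → the one-page checkout
Email: the guest checkout 17/59 = 28.8%, the one-page checkout 438/1092 = 40.1% → the one-page checkout
Overall: the guest checkout 563/1205 = 46.7%, the one-page checkout 736/1686 = 43.7% → the guest checkout
The one-page checkout wins each traffic group but the guest checkout wins overall — the comparison reverses. The one-page checkout's sessions skew toward email, which has a lower base rate.

No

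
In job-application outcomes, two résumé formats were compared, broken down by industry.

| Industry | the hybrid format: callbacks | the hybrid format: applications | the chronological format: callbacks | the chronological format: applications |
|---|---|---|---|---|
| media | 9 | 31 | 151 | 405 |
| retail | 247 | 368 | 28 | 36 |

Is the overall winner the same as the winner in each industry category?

Media: the hybrid format 9/31 = 29.0%, the chronological format 151/405 = 37.3% → the chronological format
Retail: the hybrid format 247/368 = 67.1%, the chronological format 28/36 = 77.8% → the chronological format
Overall: the hybrid format 256/399 = 64.2%, the chronological format 179/441 = 40.6% → the hybrid format
The chronological format wins each industry group but the hybrid format wins overall — the comparison reverses. The chronological format's applications skew toward media, which has a lower base rate.

No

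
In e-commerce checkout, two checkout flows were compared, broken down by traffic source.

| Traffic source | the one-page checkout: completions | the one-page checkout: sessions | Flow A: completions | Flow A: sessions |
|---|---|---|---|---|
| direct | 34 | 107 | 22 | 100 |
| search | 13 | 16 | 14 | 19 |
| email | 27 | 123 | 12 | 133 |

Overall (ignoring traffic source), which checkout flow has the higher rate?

Direct: the one-page checkout 34/107 = 31.8%, Flow A 22/100 = 22.0% → the one-page checkout
Search: the one-page checkout 13/16 = 81.2%, Flow A 14/19 = 73.7% → the one-page checkout
Email: the one-page checkout 27/123 = 22.0%, Flow A 12/133 = 9.0% → the one-page checkout
Overall: the one-page checkout 74/246 = 30.1%, Flow A 48/252 = 19.0% → the one-page checkout

the one-page checkout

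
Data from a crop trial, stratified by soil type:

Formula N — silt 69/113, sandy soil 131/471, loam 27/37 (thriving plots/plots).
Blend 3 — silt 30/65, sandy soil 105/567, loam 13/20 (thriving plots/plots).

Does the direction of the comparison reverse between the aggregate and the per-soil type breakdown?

No

Silt: Formula N 69/113 = 61.1%, Blend 3 30/65 = 46.2% → Formula N
Sandy soil: Formula N 131/471 = 27.8%, Blend 3 105/567 = 18.5% → Formula N
Loam: Formula N 27/37 = 73.0%, Blend 3 13/20 = 65.0% → Formula N
Overall: Formula N 227/621 = 36.6%, Blend 3 148/652 = 22.7% → Formula N
Formula N wins overall and in every soil group — no reversal.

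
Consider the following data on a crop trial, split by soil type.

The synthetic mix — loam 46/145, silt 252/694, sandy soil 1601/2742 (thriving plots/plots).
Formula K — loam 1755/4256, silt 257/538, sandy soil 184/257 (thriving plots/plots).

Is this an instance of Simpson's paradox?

Loam: the synthetic mix 46/145 = 31.7%, Formula K 1755/4256 = 41.2% → Formula K
Silt: the synthetic mix 252/694 = 36.3%, Formula K 257/538 = 47.8% → Formula K
Sandy soil: the synthetic mix 1601/2742 = 58.4%, Formula K 184/257 = 71.6% → Formula K
Overall: the synthetic mix 1899/3581 = 53.0%, Formula K 2196/5051 = 43.5% → the synthetic mix
Formula K wins each soil group but the synthetic mix wins overall — the comparison reverses. Formula K's plots skew toward loam, which has a lower base rate.

Yes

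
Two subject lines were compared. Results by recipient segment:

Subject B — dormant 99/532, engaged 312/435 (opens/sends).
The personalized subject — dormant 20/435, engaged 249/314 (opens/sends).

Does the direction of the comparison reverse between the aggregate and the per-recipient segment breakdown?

No

Dormant: Subject B 99/532 = 18.6%, the personalized subject 20/435 = 4.6% → Subject B
Engaged: Subject B 312/435 = 71.7%, the personalized subject 249/314 = 79.3% → the personalized subject
Overall: Subject B 411/967 = 42.5%, the personalized subject 269/749 = 35.9% → Subject B
Neither sweeps: Subject B wins 1 of 2 groups, the personalized subject wins 1. Subject B wins overall but not every group — no Simpson reversal.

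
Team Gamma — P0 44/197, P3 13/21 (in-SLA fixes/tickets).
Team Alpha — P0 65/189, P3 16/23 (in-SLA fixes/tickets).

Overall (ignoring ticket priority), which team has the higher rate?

Team Alpha

P0: Team Gamma 44/197 = 22.3%, Team Alpha 65/189 = 34.4% → Team Alpha
P3: Team Gamma 13/21 = 61.9%, Team Alpha 16/23 = 69.6% → Team Alpha
Overall: Team Gamma 57/218 = 26.1%, Team Alpha 81/212 = 38.2% → Team Alpha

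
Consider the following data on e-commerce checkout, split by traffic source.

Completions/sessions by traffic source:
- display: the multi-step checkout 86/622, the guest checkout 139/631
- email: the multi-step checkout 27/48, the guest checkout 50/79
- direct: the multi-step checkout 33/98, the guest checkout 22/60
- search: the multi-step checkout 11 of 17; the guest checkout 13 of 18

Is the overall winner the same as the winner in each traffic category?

Yes

Display: the multi-step checkout 86/622 = 13.8%, the guest checkout 139/631 = 22.0% → the guest checkout
Email: the multi-step checkout 27/48 = 56.2%, the guest checkout 50/79 = 63.3% → the guest checkout
Direct: the multi-step checkout 33/98 = 33.7%, the guest checkout 22/60 = 36.7% → the guest checkout
Search: the multi-step checkout 11/17 = 64.7%, the guest checkout 13/18 = 72.2% → the guest checkout
Overall: the multi-step checkout 157/785 = 20.0%, the guest checkout 224/788 = 28.4% → the guest checkout
The guest checkout wins overall and in every traffic group — no reversal.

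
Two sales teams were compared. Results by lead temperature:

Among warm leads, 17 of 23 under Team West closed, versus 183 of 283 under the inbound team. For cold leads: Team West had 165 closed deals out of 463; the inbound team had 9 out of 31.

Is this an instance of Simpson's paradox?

Yes

Warm: Team West 17/23 = 73.9%, the inbound team 183/283 = 64.7% → Team West
Cold: Team West 165/463 = 35.6%, the inbound team 9/31 = 29.0% → Team West
Overall: Team West 182/486 = 37.4%, the inbound team 192/314 = 61.1% → the inbound team
Team West wins each lead group but the inbound team wins overall — the comparison reverses. Team West's leads skew toward cold, which has a lower base rate.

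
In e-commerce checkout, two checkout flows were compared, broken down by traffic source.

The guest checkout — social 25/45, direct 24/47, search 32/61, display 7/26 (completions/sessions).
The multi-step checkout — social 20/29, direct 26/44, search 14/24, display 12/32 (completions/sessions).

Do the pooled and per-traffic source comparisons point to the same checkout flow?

Yes

Social: the guest checkout 25/45 = 55.6%, the multi-step checkout 20/29 = 69.0% → the multi-step checkout
Direct: the guest checkout 24/47 = 51.1%, the multi-step checkout 26/44 = 59.1% → the multi-step checkout
Search: the guest checkout 32/61 = 52.5%, the multi-step checkout 14/24 = 58.3% → the multi-step checkout
Display: the guest checkout 7/26 = 26.9%, the multi-step checkout 12/32 = 37.5% → the multi-step checkout
Overall: the guest checkout 88/179 = 49.2%, the multi-step checkout 72/129 = 55.8% → the multi-step checkout
The multi-step checkout wins overall and in every traffic group — no reversal.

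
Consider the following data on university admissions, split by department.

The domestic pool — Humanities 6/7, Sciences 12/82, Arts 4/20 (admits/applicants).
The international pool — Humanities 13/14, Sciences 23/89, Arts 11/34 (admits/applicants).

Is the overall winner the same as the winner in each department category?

Humanities: the domestic pool 6/7 = 85.7%, the international pool 13/14 = 92.9% → the international pool
Sciences: the domestic pool 12/82 = 14.6%, the international pool 23/89 = 25.8% → the international pool
Arts: the domestic pool 4/20 = 20.0%, the international pool 11/34 = 32.4% → the international pool
Overall: the domestic pool 22/109 = 20.2%, the international pool 47/137 = 34.3% → the international pool
The international pool wins overall and in every department group — no reversal.

Yes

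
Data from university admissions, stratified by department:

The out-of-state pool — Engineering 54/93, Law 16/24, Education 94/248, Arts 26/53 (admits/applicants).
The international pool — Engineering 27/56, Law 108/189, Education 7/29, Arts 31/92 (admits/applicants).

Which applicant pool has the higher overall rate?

the international pool

Engineering: the out-of-state pool 54/93 = 58.1%, the international pool 27/56 = 48.2% → the out-of-state pool
Law: the out-of-state pool 16/24 = 66.7%, the international pool 108/189 = 57.1% → the out-of-state pool
Education: the out-of-state pool 94/248 = 37.9%, the international pool 7/29 = 24.1% → the out-of-state pool
Arts: the out-of-state pool 26/53 = 49.1%, the international pool 31/92 = 33.7% → the out-of-state pool
Overall: the out-of-state pool 190/418 = 45.5%, the international pool 173/366 = 47.3% → the international pool
(The out-of-state pool wins every department group but the international pool wins overall — the out-of-state pool's applicants skew toward the low-rate Education group.)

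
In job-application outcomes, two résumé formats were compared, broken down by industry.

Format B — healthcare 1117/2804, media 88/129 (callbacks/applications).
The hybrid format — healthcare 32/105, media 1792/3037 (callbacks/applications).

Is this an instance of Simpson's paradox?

Yes

Healthcare: Format B 1117/2804 = 39.8%, the hybrid format 32/105 = 30.5% → Format B
Media: Format B 88/129 = 68.2%, the hybrid format 1792/3037 = 59.0% → Format B
Overall: Format B 1205/2933 = 41.1%, the hybrid format 1824/3142 = 58.1% → the hybrid format
Format B wins each industry group but the hybrid format wins overall — the comparison reverses. Format B's applications skew toward healthcare, which has a lower base rate.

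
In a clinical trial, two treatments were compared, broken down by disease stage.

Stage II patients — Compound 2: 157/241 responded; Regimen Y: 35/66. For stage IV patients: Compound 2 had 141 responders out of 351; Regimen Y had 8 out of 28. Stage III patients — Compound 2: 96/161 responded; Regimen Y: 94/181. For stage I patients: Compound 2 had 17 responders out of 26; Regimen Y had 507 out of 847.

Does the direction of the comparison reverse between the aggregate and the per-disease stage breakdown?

Yes

Stage II: Compound 2 157/241 = 65.1%, Regimen Y 35/66 = 53.0% → Compound 2
Stage IV: Compound 2 141/351 = 40.2%, Regimen Y 8/28 = 28.6% → Compound 2
Stage III: Compound 2 96/161 = 59.6%, Regimen Y 94/181 = 51.9% → Compound 2
Stage I: Compound 2 17/26 = 65.4%, Regimen Y 507/847 = 59.9% → Compound 2
Overall: Compound 2 411/779 = 52.8%, Regimen Y 644/1122 = 57.4% → Regimen Y
Compound 2 wins each disease group but Regimen Y wins overall — the comparison reverses. Compound 2's patients skew toward stage IV, which has a lower base rate.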